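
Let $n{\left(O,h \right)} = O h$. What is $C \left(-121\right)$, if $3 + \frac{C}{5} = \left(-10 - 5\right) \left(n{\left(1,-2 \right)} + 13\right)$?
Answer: $101640$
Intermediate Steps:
$C = -840$ ($C = -15 + 5 \left(-10 - 5\right) \left(1 \left(-2\right) + 13\right) = -15 + 5 \left(- 15 \left(-2 + 13\right)\right) = -15 + 5 \left(\left(-15\right) 11\right) = -15 + 5 \left(-165\right) = -15 - 825 = -840$)
$C \left(-121\right) = \left(-840\right) \left(-121\right) = 101640$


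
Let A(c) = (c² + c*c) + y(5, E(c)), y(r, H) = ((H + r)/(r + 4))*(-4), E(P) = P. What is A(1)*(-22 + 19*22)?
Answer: -264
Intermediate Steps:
y(r, H) = -4*(H + r)/(4 + r) (y(r, H) = ((H + r)/(4 + r))*(-4) = -4*(H + r)/(4 + r))
A(c) = -20/9 + 2*c² - 4*c/9 (A(c) = (c² + c*c) + 4*(-c - 1*5)/(4 + 5) = (c² + c²) + 4*(-c - 5)/9 = 2*c² + 4*(⅑)*(-5 - c) = 2*c² + (-20/9 - 4*c/9) = -20/9 + 2*c² - 4*c/9)
A(1)*(-22 + 19*22) = (-20/9 + 2*1² - 4/9*1)*(-22 + 19*22) = (-20/9 + 2*1 - 4/9)*(-22 + 418) = (-20/9 + 2 - 4/9)*396 = -⅔*396 = -264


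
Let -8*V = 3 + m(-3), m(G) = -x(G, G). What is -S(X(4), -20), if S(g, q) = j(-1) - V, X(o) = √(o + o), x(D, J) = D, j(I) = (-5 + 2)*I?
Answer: -15/4 ≈ -3.7500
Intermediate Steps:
j(I) = -3*I
m(G) = -G
V = -¾ (V = -(3 - 1*(-3))/8 = -(3 + 3)/8 = -⅛*6 = -¾ ≈ -0.75000)
X(o) = √2*√o (X(o) = √(2*o) = √2*√o)
S(g, q) = 15/4 (S(g, q) = -3*(-1) - 1*(-¾) = 3 + ¾ = 15/4)
-S(X(4), -20) = -1*15/4 = -15/4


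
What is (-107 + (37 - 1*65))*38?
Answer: -5130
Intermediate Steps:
(-107 + (37 - 1*65))*38 = (-107 + (37 - 65))*38 = (-107 - 28)*38 = -135*38 = -5130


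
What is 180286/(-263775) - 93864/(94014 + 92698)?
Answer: -7302567029/6156244725 ≈ -1.1862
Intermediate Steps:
180286/(-263775) - 93864/(94014 + 92698) = 180286*(-1/263775) - 93864/186712 = -180286/263775 - 93864*1/186712 = -180286/263775 - 11733/23339 = -7302567029/6156244725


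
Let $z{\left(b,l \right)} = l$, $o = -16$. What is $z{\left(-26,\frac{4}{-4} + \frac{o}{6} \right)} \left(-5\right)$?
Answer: $\frac{55}{3} \approx 18.333$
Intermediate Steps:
$z{\left(-26,\frac{4}{-4} + \frac{o}{6} \right)} \left(-5\right) = \left(\frac{4}{-4} - \frac{16}{6}\right) \left(-5\right) = \left(4 \left(- \frac{1}{4}\right) - \frac{8}{3}\right) \left(-5\right) = \left(-1 - \frac{8}{3}\right) \left(-5\right) = \left(- \frac{11}{3}\right) \left(-5\right) = \frac{55}{3}$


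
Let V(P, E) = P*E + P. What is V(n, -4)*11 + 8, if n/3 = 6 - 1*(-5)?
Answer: -1081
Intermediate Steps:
n = 33 (n = 3*(6 - 1*(-5)) = 3*(6 + 5) = 3*11 = 33)
V(P, E) = P + E*P (V(P, E) = E*P + P = P + E*P)
V(n, -4)*11 + 8 = (33*(1 - 4))*11 + 8 = (33*(-3))*11 + 8 = -99*11 + 8 = -1089 + 8 = -1081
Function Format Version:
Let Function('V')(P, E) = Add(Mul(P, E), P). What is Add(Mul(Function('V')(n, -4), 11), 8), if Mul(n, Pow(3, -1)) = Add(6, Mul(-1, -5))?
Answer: -1081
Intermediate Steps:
n = 33 (n = Mul(3, Add(6, Mul(-1, -5))) = Mul(3, Add(6, 5)) = Mul(3, 11) = 33)
Function('V')(P, E) = Add(P, Mul(E, P)) (Function('V')(P, E) = Add(Mul(E, P), P) = Add(P, Mul(E, P)))
Add(Mul(Function('V')(n, -4), 11), 8) = Add(Mul(Mul(33, Add(1, -4)), 11), 8) = Add(Mul(Mul(33, -3), 11), 8) = Add(Mul(-99, 11), 8) = Add(-1089, 8) = -1081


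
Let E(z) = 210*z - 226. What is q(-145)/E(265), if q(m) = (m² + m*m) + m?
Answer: 41905/55424 ≈ 0.75608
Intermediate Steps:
E(z) = -226 + 210*z
q(m) = m + 2*m² (q(m) = (m² + m²) + m = 2*m² + m = m + 2*m²)
q(-145)/E(265) = (-145*(1 + 2*(-145)))/(-226 + 210*265) = (-145*(1 - 290))/(-226 + 55650) = -145*(-289)/55424 = 41905*(1/55424) = 41905/55424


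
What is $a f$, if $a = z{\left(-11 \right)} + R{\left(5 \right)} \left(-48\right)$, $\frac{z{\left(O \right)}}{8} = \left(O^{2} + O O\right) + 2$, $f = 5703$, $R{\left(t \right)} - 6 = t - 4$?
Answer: $9216048$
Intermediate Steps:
$R{\left(t \right)} = 2 + t$ ($R{\left(t \right)} = 6 + \left(t - 4\right) = 6 + \left(-4 + t\right) = 2 + t$)
$z{\left(O \right)} = 16 + 16 O^{2}$ ($z{\left(O \right)} = 8 \left(\left(O^{2} + O O\right) + 2\right) = 8 \left(\left(O^{2} + O^{2}\right) + 2\right) = 8 \left(2 O^{2} + 2\right) = 8 \left(2 + 2 O^{2}\right) = 16 + 16 O^{2}$)
$a = 1616$ ($a = \left(16 + 16 \left(-11\right)^{2}\right) + \left(2 + 5\right) \left(-48\right) = \left(16 + 16 \cdot 121\right) + 7 \left(-48\right) = \left(16 + 1936\right) - 336 = 1952 - 336 = 1616$)
$a f = 1616 \cdot 5703 = 9216048$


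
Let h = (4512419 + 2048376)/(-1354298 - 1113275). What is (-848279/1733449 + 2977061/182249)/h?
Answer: -650138655040941106/109088530047119305 ≈ -5.9597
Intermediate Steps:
h = -6560795/2467573 (h = 6560795/(-2467573) = 6560795*(-1/2467573) = -6560795/2467573 ≈ -2.6588)
(-848279/1733449 + 2977061/182249)/h = (-848279/1733449 + 2977061/182249)/(-6560795/2467573) = (-848279*1/1733449 + 2977061*(1/182249))*(-2467573/6560795) = (-848279/1733449 + 2977061/182249)*(-2467573/6560795) = (5005985413918/315919346801)*(-2467573/6560795) = -650138655040941106/109088530047119305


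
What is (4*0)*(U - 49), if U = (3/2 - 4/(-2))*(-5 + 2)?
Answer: 0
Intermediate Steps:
U = -21/2 (U = (3*(½) - 4*(-½))*(-3) = (3/2 + 2)*(-3) = (7/2)*(-3) = -21/2 ≈ -10.500)
(4*0)*(U - 49) = (4*0)*(-21/2 - 49) = 0*(-119/2) = 0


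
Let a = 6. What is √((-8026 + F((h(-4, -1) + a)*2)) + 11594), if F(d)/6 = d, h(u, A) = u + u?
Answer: 2*√886 ≈ 59.531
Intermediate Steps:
h(u, A) = 2*u
F(d) = 6*d
√((-8026 + F((h(-4, -1) + a)*2)) + 11594) = √((-8026 + 6*((2*(-4) + 6)*2)) + 11594) = √((-8026 + 6*((-8 + 6)*2)) + 11594) = √((-8026 + 6*(-2*2)) + 11594) = √((-8026 + 6*(-4)) + 11594) = √((-8026 - 24) + 11594) = √(-8050 + 11594) = √3544 = 2*√886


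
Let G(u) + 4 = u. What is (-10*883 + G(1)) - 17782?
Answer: -26615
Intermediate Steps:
G(u) = -4 + u
(-10*883 + G(1)) - 17782 = (-10*883 + (-4 + 1)) - 17782 = (-8830 - 3) - 17782 = -8833 - 17782 = -26615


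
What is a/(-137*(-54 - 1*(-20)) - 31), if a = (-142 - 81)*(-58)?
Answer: 12934/4627 ≈ 2.7953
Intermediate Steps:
a = 12934 (a = -223*(-58) = 12934)
a/(-137*(-54 - 1*(-20)) - 31) = 12934/(-137*(-54 - 1*(-20)) - 31) = 12934/(-137*(-54 + 20) - 31) = 12934/(-137*(-34) - 31) = 12934/(4658 - 31) = 12934/4627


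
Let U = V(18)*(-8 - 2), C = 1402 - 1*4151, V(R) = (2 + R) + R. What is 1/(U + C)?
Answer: -1/3129 ≈ -0.00031959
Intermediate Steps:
V(R) = 2 + 2*R
C = -2749 (C = 1402 - 4151 = -2749)
U = -380 (U = (2 + 2*18)*(-8 - 2) = (2 + 36)*(-10) = 38*(-10) = -380)
1/(U + C) = 1/(-380 - 2749) = 1/(-3129) = -1/3129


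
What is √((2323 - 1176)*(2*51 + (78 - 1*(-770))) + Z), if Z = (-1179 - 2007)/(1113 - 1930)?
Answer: 2*√181832997953/817 ≈ 1043.9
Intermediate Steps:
Z = 3186/817 (Z = -3186/(-817) = -3186*(-1/817) = 3186/817 ≈ 3.8996)
√((2323 - 1176)*(2*51 + (78 - 1*(-770))) + Z) = √((2323 - 1176)*(2*51 + (78 - 1*(-770))) + 3186/817) = √(1147*(102 + (78 + 770)) + 3186/817) = √(1147*(102 + 848) + 3186/817) = √(1147*950 + 3186/817) = √(1089650 + 3186/817) = √(890247236/817) = 2*√181832997953/817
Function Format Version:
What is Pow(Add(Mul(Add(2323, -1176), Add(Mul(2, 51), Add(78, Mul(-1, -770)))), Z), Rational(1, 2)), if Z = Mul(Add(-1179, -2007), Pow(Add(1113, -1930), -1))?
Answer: Mul(Rational(2, 817), Pow(181832997953, Rational(1, 2))) ≈ 1043.9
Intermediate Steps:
Z = Rational(3186, 817) (Z = Mul(-3186, Pow(-817, -1)) = Mul(-3186, Rational(-1, 817)) = Rational(3186, 817) ≈ 3.8996)
Pow(Add(Mul(Add(2323, -1176), Add(Mul(2, 51), Add(78, Mul(-1, -770)))), Z), Rational(1, 2)) = Pow(Add(Mul(Add(2323, -1176), Add(Mul(2, 51), Add(78, Mul(-1, -770)))), Rational(3186, 817)), Rational(1, 2)) = Pow(Add(Mul(1147, Add(102, Add(78, 770))), Rational(3186, 817)), Rational(1, 2)) = Pow(Add(Mul(1147, Add(102, 848)), Rational(3186, 817)), Rational(1, 2)) = Pow(Add(Mul(1147, 950), Rational(3186, 817)), Rational(1, 2)) = Pow(Add(1089650, Rational(3186, 817)), Rational(1, 2)) = Pow(Rational(890247236, 817), Rational(1, 2)) = Mul(Rational(2, 817), Pow(181832997953, Rational(1, 2)))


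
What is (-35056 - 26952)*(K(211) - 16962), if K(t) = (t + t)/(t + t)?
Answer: 1051717688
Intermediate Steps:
K(t) = 1 (K(t) = (2*t)/((2*t)) = (2*t)*(1/(2*t)) = 1)
(-35056 - 26952)*(K(211) - 16962) = (-35056 - 26952)*(1 - 16962) = -62008*(-16961) = 1051717688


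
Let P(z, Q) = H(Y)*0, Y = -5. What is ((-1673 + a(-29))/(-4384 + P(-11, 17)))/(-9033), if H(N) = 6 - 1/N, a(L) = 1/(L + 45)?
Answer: -26767/633610752 ≈ -4.2245e-5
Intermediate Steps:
a(L) = 1/(45 + L)
H(N) = 6 - 1/N
P(z, Q) = 0 (P(z, Q) = (6 - 1/(-5))*0 = (6 - 1*(-1/5))*0 = (6 + 1/5)*0 = (31/5)*0 = 0)
((-1673 + a(-29))/(-4384 + P(-11, 17)))/(-9033) = ((-1673 + 1/(45 - 29))/(-4384 + 0))/(-9033) = ((-1673 + 1/16)/(-4384))*(-1/9033) = ((-1673 + 1/16)*(-1/4384))*(-1/9033) = -26767/16*(-1/4384)*(-1/9033) = (26767/70144)*(-1/9033) = -26767/633610752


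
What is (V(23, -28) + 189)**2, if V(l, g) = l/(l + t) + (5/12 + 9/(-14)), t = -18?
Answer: 6596201089/176400 ≈ 37393.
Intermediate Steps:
V(l, g) = -19/84 + l/(-18 + l) (V(l, g) = l/(l - 18) + (5/12 + 9/(-14)) = l/(-18 + l) + (5*(1/12) + 9*(-1/14)) = l/(-18 + l) + (5/12 - 9/14) = l/(-18 + l) - 19/84 = -19/84 + l/(-18 + l))
(V(23, -28) + 189)**2 = ((342 + 65*23)/(84*(-18 + 23)) + 189)**2 = ((1/84)*(342 + 1495)/5 + 189)**2 = ((1/84)*(1/5)*1837 + 189)**2 = (1837/420 + 189)**2 = (81217/420)**2 = 6596201089/176400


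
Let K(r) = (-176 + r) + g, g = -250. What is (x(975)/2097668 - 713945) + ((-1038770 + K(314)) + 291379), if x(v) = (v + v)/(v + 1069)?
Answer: -3133076622734833/2143816696 ≈ -1.4614e+6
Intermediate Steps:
x(v) = 2*v/(1069 + v) (x(v) = (2*v)/(1069 + v) = 2*v/(1069 + v))
K(r) = -426 + r (K(r) = (-176 + r) - 250 = -426 + r)
(x(975)/2097668 - 713945) + ((-1038770 + K(314)) + 291379) = ((2*975/(1069 + 975))/2097668 - 713945) + ((-1038770 + (-426 + 314)) + 291379) = ((2*975/2044)*(1/2097668) - 713945) + ((-1038770 - 112) + 291379) = ((2*975*(1/2044))*(1/2097668) - 713945) + (-1038882 + 291379) = ((975/1022)*(1/2097668) - 713945) - 747503 = (975/2143816696 - 713945) - 747503 = -1530567211024745/2143816696 - 747503 = -3133076622734833/2143816696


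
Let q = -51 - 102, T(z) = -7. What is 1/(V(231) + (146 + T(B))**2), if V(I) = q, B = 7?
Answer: 1/19168 ≈ 5.2170e-5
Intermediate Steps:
q = -153
V(I) = -153
1/(V(231) + (146 + T(B))**2) = 1/(-153 + (146 - 7)**2) = 1/(-153 + 139**2) = 1/(-153 + 19321) = 1/19168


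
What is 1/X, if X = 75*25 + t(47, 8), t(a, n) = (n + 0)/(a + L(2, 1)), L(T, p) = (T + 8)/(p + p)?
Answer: 13/24377 ≈ 0.00053329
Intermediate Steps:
L(T, p) = (8 + T)/(2*p) (L(T, p) = (8 + T)/((2*p)) = (8 + T)*(1/(2*p)) = (8 + T)/(2*p))
t(a, n) = n/(5 + a) (t(a, n) = (n + 0)/(a + (½)*(8 + 2)/1) = n/(a + (½)*1*10) = n/(a + 5) = n/(5 + a))
X = 24377/13 (X = 75*25 + 8/(5 + 47) = 1875 + 8/52 = 1875 + 8*(1/52) = 1875 + 2/13 = 24377/13 ≈ 1875.2)
1/X = 1/(24377/13) = 13/24377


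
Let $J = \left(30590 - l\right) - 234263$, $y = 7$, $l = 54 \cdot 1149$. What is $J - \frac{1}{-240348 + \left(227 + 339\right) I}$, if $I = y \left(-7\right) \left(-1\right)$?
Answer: $- \frac{56495579465}{212614} \approx -2.6572 \cdot 10^{5}$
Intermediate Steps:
$l = 62046$
$I = 49$ ($I = 7 \left(-7\right) \left(-1\right) = \left(-49\right) \left(-1\right) = 49$)
$J = -265719$ ($J = \left(30590 - 62046\right) - 234263 = -31456 - 234263 = -265719$)
$J - \frac{1}{-240348 + \left(227 + 339\right) I} = -265719 - \frac{1}{-240348 + \left(227 + 339\right) 49} = -265719 - \frac{1}{-240348 + 566 \cdot 49} = -265719 - \frac{1}{-240348 + 27734} = -265719 - \frac{1}{-212614} = -265719 - - \frac{1}{212614} = -265719 + \frac{1}{212614} = - \frac{56495579465}{212614}$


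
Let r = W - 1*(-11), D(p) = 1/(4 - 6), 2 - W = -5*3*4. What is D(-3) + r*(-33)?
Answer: -4819/2 ≈ -2409.5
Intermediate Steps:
W = 62 (W = 2 - (-5*3)*4 = 2 - (-15)*4 = 2 - 1*(-60) = 2 + 60 = 62)
D(p) = -½ (D(p) = 1/(-2) = -½)
r = 73 (r = 62 - 1*(-11) = 62 + 11 = 73)
D(-3) + r*(-33) = -½ + 73*(-33) = -½ - 2409 = -4819/2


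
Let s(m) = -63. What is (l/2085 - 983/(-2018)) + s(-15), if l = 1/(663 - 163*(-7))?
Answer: -237248400161/3795192060 ≈ -62.513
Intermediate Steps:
l = 1/1804 (l = 1/(663 + 1141) = 1/1804 ≈ 0.00055432)
(l/2085 - 983/(-2018)) + s(-15) = ((1/1804)/2085 - 983/(-2018)) - 63 = ((1/1804)*(1/2085) - 983*(-1/2018)) - 63 = (1/3761340 + 983/2018) - 63 = 1848699619/3795192060 - 63 = -237248400161/3795192060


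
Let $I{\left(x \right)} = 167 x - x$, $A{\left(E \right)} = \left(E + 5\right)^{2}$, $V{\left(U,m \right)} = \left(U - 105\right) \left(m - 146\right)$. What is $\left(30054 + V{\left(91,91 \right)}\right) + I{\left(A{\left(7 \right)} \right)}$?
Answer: $54728$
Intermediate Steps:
$V{\left(U,m \right)} = \left(-146 + m\right) \left(-105 + U\right)$ ($V{\left(U,m \right)} = \left(-105 + U\right) \left(-146 + m\right) = \left(-146 + m\right) \left(-105 + U\right)$)
$A{\left(E \right)} = \left(5 + E\right)^{2}$
$I{\left(x \right)} = 166 x$
$\left(30054 + V{\left(91,91 \right)}\right) + I{\left(A{\left(7 \right)} \right)} = \left(30054 + \left(15330 - 13286 - 9555 + 91 \cdot 91\right)\right) + 166 \left(5 + 7\right)^{2} = \left(30054 + \left(15330 - 13286 - 9555 + 8281\right)\right) + 166 \cdot 12^{2} = \left(30054 + 770\right) + 166 \cdot 144 = 30824 + 23904 = 54728$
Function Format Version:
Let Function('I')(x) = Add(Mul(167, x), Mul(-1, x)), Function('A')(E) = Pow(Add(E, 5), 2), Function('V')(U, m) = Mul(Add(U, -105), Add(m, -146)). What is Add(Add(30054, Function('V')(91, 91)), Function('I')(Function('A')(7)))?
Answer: 54728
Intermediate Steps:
Function('V')(U, m) = Mul(Add(-146, m), Add(-105, U)) (Function('V')(U, m) = Mul(Add(-105, U), Add(-146, m)) = Mul(Add(-146, m), Add(-105, U)))
Function('A')(E) = Pow(Add(5, E), 2)
Function('I')(x) = Mul(166, x)
Add(Add(30054, Function('V')(91, 91)), Function('I')(Function('A')(7))) = Add(Add(30054, Add(15330, Mul(-146, 91), Mul(-105, 91), Mul(91, 91))), Mul(166, Pow(Add(5, 7), 2))) = Add(Add(30054, Add(15330, -13286, -9555, 8281)), Mul(166, Pow(12, 2))) = Add(Add(30054, 770), Mul(166, 144)) = Add(30824, 23904) = 54728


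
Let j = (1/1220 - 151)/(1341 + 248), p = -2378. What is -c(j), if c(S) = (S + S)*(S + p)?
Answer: -17332103476929/38347881800 ≈ -451.97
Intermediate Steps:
j = -26317/276940 (j = (1/1220 - 151)/1589 = -184219/1220*1/1589 = -26317/276940 ≈ -0.095028)
c(S) = 2*S*(-2378 + S) (c(S) = (S + S)*(S - 2378) = (2*S)*(-2378 + S) = 2*S*(-2378 + S))
-c(j) = -2*(-26317)*(-2378 - 26317/276940)/276940 = -2*(-26317)*(-658589637)/(276940*276940) = -1*17332103476929/38347881800 = -17332103476929/38347881800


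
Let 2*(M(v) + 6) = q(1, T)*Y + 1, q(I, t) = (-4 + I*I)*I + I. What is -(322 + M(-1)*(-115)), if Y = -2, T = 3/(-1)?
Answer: -1449/2 ≈ -724.50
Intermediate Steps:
T = -3 (T = 3*(-1) = -3)
q(I, t) = I + I*(-4 + I**2) (q(I, t) = (-4 + I**2)*I + I = I*(-4 + I**2) + I = I + I*(-4 + I**2))
M(v) = -7/2 (M(v) = -6 + ((1*(-3 + 1**2))*(-2) + 1)/2 = -6 + ((1*(-3 + 1))*(-2) + 1)/2 = -6 + ((1*(-2))*(-2) + 1)/2 = -6 + (-2*(-2) + 1)/2 = -6 + (4 + 1)/2 = -6 + (1/2)*5 = -6 + 5/2 = -7/2)
-(322 + M(-1)*(-115)) = -(322 - 7/2*(-115)) = -(322 + 805/2) = -1*1449/2 = -1449/2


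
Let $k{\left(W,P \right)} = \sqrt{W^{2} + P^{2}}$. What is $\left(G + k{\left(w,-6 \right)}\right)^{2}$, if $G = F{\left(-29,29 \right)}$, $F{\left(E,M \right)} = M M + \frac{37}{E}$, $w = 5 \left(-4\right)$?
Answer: $\frac{593386580}{841} + \frac{97408 \sqrt{109}}{29} \approx 7.4064 \cdot 10^{5}$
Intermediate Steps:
$w = -20$
$k{\left(W,P \right)} = \sqrt{P^{2} + W^{2}}$
$F{\left(E,M \right)} = M^{2} + \frac{37}{E}$
$G = \frac{24352}{29}$ ($G = 29^{2} + \frac{37}{-29} = 841 + 37 \left(- \frac{1}{29}\right) = 841 - \frac{37}{29} = \frac{24352}{29} \approx 839.72$)
$\left(G + k{\left(w,-6 \right)}\right)^{2} = \left(\frac{24352}{29} + \sqrt{\left(-6\right)^{2} + \left(-20\right)^{2}}\right)^{2} = \left(\frac{24352}{29} + \sqrt{36 + 400}\right)^{2} = \left(\frac{24352}{29} + \sqrt{436}\right)^{2} = \left(\frac{24352}{29} + 2 \sqrt{109}\right)^{2}$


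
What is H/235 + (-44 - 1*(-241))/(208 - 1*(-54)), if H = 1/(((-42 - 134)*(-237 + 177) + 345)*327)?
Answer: 165084961087/219554617950 ≈ 0.75191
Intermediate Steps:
H = 1/3565935 (H = (1/327)/(-176*(-60) + 345) = (1/327)/(10560 + 345) = (1/327)/10905 = (1/10905)*(1/327) = 1/3565935 ≈ 2.8043e-7)
H/235 + (-44 - 1*(-241))/(208 - 1*(-54)) = (1/3565935)/235 + (-44 - 1*(-241))/(208 - 1*(-54)) = (1/3565935)*(1/235) + (-44 + 241)/(208 + 54) = 1/837994725 + 197/262 = 165084961087/219554617950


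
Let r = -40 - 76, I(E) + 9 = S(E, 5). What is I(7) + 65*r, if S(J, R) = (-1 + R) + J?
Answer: -7538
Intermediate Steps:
S(J, R) = -1 + J + R
I(E) = -5 + E (I(E) = -9 + (-1 + E + 5) = -9 + (4 + E) = -5 + E)
r = -116
I(7) + 65*r = (-5 + 7) + 65*(-116) = 2 - 7540 = -7538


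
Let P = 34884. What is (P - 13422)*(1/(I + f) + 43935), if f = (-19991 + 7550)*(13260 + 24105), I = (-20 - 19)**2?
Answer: 73054744560756203/77476074 ≈ 9.4293e+8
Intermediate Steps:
I = 1521 (I = (-39)**2 = 1521)
f = -464857965 (f = -12441*37365 = -464857965)
(P - 13422)*(1/(I + f) + 43935) = (34884 - 13422)*(1/(1521 - 464857965) + 43935) = 21462*(1/(-464856444) + 43935) = 21462*(-1/464856444 + 43935) = 21462*(20423467867139/464856444) = 73054744560756203/77476074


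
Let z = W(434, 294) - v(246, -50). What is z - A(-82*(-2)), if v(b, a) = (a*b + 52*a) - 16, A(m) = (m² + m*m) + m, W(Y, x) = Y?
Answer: -38606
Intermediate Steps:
A(m) = m + 2*m² (A(m) = (m² + m²) + m = 2*m² + m = m + 2*m²)
v(b, a) = -16 + 52*a + a*b (v(b, a) = (52*a + a*b) - 16 = -16 + 52*a + a*b)
z = 15350 (z = 434 - (-16 + 52*(-50) - 50*246) = 434 - (-16 - 2600 - 12300) = 434 - 1*(-14916) = 434 + 14916 = 15350)
z - A(-82*(-2)) = 15350 - (-82*(-2))*(1 + 2*(-82*(-2))) = 15350 - 164*(1 + 2*164) = 15350 - 164*(1 + 328) = 15350 - 164*329 = 15350 - 1*53956 = 15350 - 53956 = -38606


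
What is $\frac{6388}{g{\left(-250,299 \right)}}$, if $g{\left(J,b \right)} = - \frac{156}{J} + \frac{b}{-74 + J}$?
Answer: $- \frac{258714000}{12103} \approx -21376.0$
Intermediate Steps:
$\frac{6388}{g{\left(-250,299 \right)}} = \frac{6388}{\frac{1}{-250} \frac{1}{-74 - 250} \left(11544 - -39000 - 74750\right)} = \frac{6388}{\left(- \frac{1}{250}\right) \frac{1}{-324} \left(11544 + 39000 - 74750\right)} = \frac{6388}{\left(- \frac{1}{250}\right) \left(- \frac{1}{324}\right) \left(-24206\right)} = \frac{6388}{- \frac{12103}{40500}} = 6388 \left(- \frac{40500}{12103}\right) = - \frac{258714000}{12103}$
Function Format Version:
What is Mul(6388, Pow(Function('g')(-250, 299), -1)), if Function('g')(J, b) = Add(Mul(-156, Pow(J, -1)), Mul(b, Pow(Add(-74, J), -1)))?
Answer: Rational(-258714000, 12103) ≈ -21376.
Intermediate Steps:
Mul(6388, Pow(Function('g')(-250, 299), -1)) = Mul(6388, Pow(Mul(Pow(-250, -1), Pow(Add(-74, -250), -1), Add(11544, Mul(-156, -250), Mul(-250, 299))), -1)) = Mul(6388, Pow(Mul(Rational(-1, 250), Pow(-324, -1), Add(11544, 39000, -74750)), -1)) = Mul(6388, Pow(Mul(Rational(-1, 250), Rational(-1, 324), -24206), -1)) = Mul(6388, Pow(Rational(-12103, 40500), -1)) = Mul(6388, Rational(-40500, 12103)) = Rational(-258714000, 12103)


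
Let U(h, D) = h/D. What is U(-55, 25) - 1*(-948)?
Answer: 4729/5 ≈ 945.80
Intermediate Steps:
U(-55, 25) - 1*(-948) = -55/25 - 1*(-948) = -55*1/25 + 948 = -11/5 + 948 = 4729/5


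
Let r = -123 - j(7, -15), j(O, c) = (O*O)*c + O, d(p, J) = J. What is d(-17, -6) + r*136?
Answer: 82274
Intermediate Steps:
j(O, c) = O + c*O² (j(O, c) = O²*c + O = c*O² + O = O + c*O²)
r = 605 (r = -123 - 7*(1 + 7*(-15)) = -123 - 7*(1 - 105) = -123 - 7*(-104) = -123 - 1*(-728) = -123 + 728 = 605)
d(-17, -6) + r*136 = -6 + 605*136 = -6 + 82280 = 82274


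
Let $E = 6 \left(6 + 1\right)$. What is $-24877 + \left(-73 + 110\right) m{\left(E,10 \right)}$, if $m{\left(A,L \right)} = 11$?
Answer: $-24470$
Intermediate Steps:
$E = 42$ ($E = 6 \cdot 7 = 42$)
$-24877 + \left(-73 + 110\right) m{\left(E,10 \right)} = -24877 + \left(-73 + 110\right) 11 = -24877 + 37 \cdot 11 = -24877 + 407 = -24470$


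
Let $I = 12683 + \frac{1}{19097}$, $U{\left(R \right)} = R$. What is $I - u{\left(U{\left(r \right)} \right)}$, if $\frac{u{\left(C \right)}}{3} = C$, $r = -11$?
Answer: $\frac{242837453}{19097} \approx 12716.0$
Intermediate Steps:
$u{\left(C \right)} = 3 C$
$I = \frac{242207252}{19097}$ ($I = 12683 + \frac{1}{19097} = \frac{242207252}{19097} \approx 12683.0$)
$I - u{\left(U{\left(r \right)} \right)} = \frac{242207252}{19097} - 3 \left(-11\right) = \frac{242207252}{19097} - -33 = \frac{242207252}{19097} + 33 = \frac{242837453}{19097}$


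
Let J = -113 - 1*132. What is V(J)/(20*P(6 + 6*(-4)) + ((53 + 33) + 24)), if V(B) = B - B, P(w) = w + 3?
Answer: 0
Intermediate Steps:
P(w) = 3 + w
J = -245 (J = -113 - 132 = -245)
V(B) = 0
V(J)/(20*P(6 + 6*(-4)) + ((53 + 33) + 24)) = 0/(20*(3 + (6 + 6*(-4))) + ((53 + 33) + 24)) = 0/(20*(3 + (6 - 24)) + (86 + 24)) = 0/(20*(3 - 18) + 110) = 0/(20*(-15) + 110) = 0/(-300 + 110) = 0/(-190) = 0*(-1/190) = 0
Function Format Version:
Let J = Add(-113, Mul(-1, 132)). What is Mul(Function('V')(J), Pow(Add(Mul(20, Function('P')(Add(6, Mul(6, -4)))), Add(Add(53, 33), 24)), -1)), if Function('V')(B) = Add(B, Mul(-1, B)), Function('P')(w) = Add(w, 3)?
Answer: 0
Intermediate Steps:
Function('P')(w) = Add(3, w)
J = -245 (J = Add(-113, -132) = -245)
Function('V')(B) = 0
Mul(Function('V')(J), Pow(Add(Mul(20, Function('P')(Add(6, Mul(6, -4)))), Add(Add(53, 33), 24)), -1)) = Mul(0, Pow(Add(Mul(20, Add(3, Add(6, Mul(6, -4)))), Add(Add(53, 33), 24)), -1)) = Mul(0, Pow(Add(Mul(20, Add(3, Add(6, -24))), Add(86, 24)), -1)) = Mul(0, Pow(Add(Mul(20, Add(3, -18)), 110), -1)) = Mul(0, Pow(Add(Mul(20, -15), 110), -1)) = Mul(0, Pow(Add(-300, 110), -1)) = Mul(0, Pow(-190, -1)) = Mul(0, Rational(-1, 190)) = 0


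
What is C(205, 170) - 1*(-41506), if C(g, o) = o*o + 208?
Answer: 70614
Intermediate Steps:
C(g, o) = 208 + o² (C(g, o) = o² + 208 = 208 + o²)
C(205, 170) - 1*(-41506) = (208 + 170²) - 1*(-41506) = (208 + 28900) + 41506 = 29108 + 41506 = 70614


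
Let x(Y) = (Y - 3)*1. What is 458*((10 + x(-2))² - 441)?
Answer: -190528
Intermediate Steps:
x(Y) = -3 + Y (x(Y) = (-3 + Y)*1 = -3 + Y)
458*((10 + x(-2))² - 441) = 458*((10 + (-3 - 2))² - 441) = 458*((10 - 5)² - 441) = 458*(5² - 441) = 458*(25 - 441) = 458*(-416) = -190528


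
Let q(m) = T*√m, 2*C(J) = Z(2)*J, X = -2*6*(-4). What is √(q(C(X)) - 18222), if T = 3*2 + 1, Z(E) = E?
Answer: √(-18222 + 28*√3) ≈ 134.81*I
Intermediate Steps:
X = 48 (X = -12*(-4) = 48)
T = 7 (T = 6 + 1 = 7)
C(J) = J (C(J) = (2*J)/2 = J)
q(m) = 7*√m
√(q(C(X)) - 18222) = √(7*√48 - 18222) = √(7*(4*√3) - 18222) = √(28*√3 - 18222) = √(-18222 + 28*√3)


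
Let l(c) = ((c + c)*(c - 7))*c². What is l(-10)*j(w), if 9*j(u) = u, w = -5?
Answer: -170000/9 ≈ -18889.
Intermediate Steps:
j(u) = u/9
l(c) = 2*c³*(-7 + c) (l(c) = ((2*c)*(-7 + c))*c² = (2*c*(-7 + c))*c² = 2*c³*(-7 + c))
l(-10)*j(w) = (2*(-10)³*(-7 - 10))*((⅑)*(-5)) = (2*(-1000)*(-17))*(-5/9) = 34000*(-5/9) = -170000/9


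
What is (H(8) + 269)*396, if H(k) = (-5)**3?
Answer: 57024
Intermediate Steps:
H(k) = -125
(H(8) + 269)*396 = (-125 + 269)*396 = 144*396 = 57024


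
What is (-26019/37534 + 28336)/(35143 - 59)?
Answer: 21704845/26874344 ≈ 0.80764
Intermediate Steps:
(-26019/37534 + 28336)/(35143 - 59) = (-26019*1/37534 + 28336)/35084 = (-531/766 + 28336)*(1/35084) = (21704845/766)*(1/35084) = 21704845/26874344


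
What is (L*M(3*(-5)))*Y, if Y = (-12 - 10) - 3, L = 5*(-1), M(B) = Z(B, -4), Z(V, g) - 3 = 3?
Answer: 750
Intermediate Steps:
Z(V, g) = 6 (Z(V, g) = 3 + 3 = 6)
M(B) = 6
L = -5
Y = -25 (Y = -22 - 3 = -25)
(L*M(3*(-5)))*Y = -5*6*(-25) = -30*(-25) = 750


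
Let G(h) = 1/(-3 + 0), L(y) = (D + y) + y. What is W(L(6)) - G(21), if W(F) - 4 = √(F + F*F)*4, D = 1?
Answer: 13/3 + 4*√182 ≈ 58.296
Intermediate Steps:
L(y) = 1 + 2*y (L(y) = (1 + y) + y = 1 + 2*y)
G(h) = -⅓ (G(h) = 1/(-3) = -⅓)
W(F) = 4 + 4*√(F + F²) (W(F) = 4 + √(F + F*F)*4 = 4 + √(F + F²)*4 = 4 + 4*√(F + F²))
W(L(6)) - G(21) = (4 + 4*√((1 + 2*6)*(1 + (1 + 2*6)))) - 1*(-⅓) = (4 + 4*√((1 + 12)*(1 + (1 + 12)))) + ⅓ = (4 + 4*√(13*(1 + 13))) + ⅓ = (4 + 4*√(13*14)) + ⅓ = (4 + 4*√182) + ⅓ = 13/3 + 4*√182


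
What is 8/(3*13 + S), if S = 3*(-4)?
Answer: 8/27 ≈ 0.29630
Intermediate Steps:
S = -12
8/(3*13 + S) = 8/(3*13 - 12) = 8/(39 - 12) = 8/27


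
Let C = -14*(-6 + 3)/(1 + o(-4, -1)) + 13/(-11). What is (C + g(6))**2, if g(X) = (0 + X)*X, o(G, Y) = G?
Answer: 52441/121 ≈ 433.40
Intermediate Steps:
g(X) = X**2 (g(X) = X*X = X**2)
C = -167/11 (C = -14*(-6 + 3)/(1 - 4) + 13/(-11) = -14/((-3/(-3))) + 13*(-1/11) = -14/((-3*(-1/3))) - 13/11 = -14/1 - 13/11 = -14*1 - 13/11 = -14 - 13/11 = -167/11 ≈ -15.182)
(C + g(6))**2 = (-167/11 + 6**2)**2 = (-167/11 + 36)**2 = (229/11)**2 = 52441/121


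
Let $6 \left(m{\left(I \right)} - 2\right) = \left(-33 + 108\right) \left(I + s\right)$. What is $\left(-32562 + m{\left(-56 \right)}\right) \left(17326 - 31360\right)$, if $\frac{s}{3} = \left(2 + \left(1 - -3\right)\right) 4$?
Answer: $454140240$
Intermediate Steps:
$s = 72$ ($s = 3 \left(2 + \left(1 - -3\right)\right) 4 = 3 \left(2 + \left(1 + 3\right)\right) 4 = 3 \left(2 + 4\right) 4 = 3 \cdot 6 \cdot 4 = 3 \cdot 24 = 72$)
$m{\left(I \right)} = 902 + \frac{25 I}{2}$ ($m{\left(I \right)} = 2 + \frac{\left(-33 + 108\right) \left(I + 72\right)}{6} = 2 + \frac{75 \left(72 + I\right)}{6} = 2 + \frac{5400 + 75 I}{6} = 2 + \left(900 + \frac{25 I}{2}\right) = 902 + \frac{25 I}{2}$)
$\left(-32562 + m{\left(-56 \right)}\right) \left(17326 - 31360\right) = \left(-32562 + \left(902 + \frac{25}{2} \left(-56\right)\right)\right) \left(17326 - 31360\right) = \left(-32562 + \left(902 - 700\right)\right) \left(-14034\right) = \left(-32562 + 202\right) \left(-14034\right) = \left(-32360\right) \left(-14034\right) = 454140240$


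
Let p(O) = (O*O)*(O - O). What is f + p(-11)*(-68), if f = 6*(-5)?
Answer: -30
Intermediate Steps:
p(O) = 0 (p(O) = O²*0 = 0)
f = -30
f + p(-11)*(-68) = -30 + 0*(-68) = -30 + 0 = -30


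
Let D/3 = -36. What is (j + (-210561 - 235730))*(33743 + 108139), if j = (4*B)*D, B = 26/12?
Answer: -63453461214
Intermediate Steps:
D = -108 (D = 3*(-36) = -108)
B = 13/6 (B = 26*(1/12) = 13/6 ≈ 2.1667)
j = -936 (j = (4*(13/6))*(-108) = (26/3)*(-108) = -936)
(j + (-210561 - 235730))*(33743 + 108139) = (-936 + (-210561 - 235730))*(33743 + 108139) = (-936 - 446291)*141882 = -447227*141882 = -63453461214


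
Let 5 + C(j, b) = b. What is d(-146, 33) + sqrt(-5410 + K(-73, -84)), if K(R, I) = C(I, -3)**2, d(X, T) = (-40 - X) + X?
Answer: -40 + 9*I*sqrt(66) ≈ -40.0 + 73.116*I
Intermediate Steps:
C(j, b) = -5 + b
d(X, T) = -40
K(R, I) = 64 (K(R, I) = (-5 - 3)**2 = (-8)**2 = 64)
d(-146, 33) + sqrt(-5410 + K(-73, -84)) = -40 + sqrt(-5410 + 64) = -40 + sqrt(-5346) = -40 + 9*I*sqrt(66)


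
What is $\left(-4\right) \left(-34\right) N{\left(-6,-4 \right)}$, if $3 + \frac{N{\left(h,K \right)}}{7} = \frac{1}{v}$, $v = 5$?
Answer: $- \frac{13328}{5} \approx -2665.6$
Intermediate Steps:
$N{\left(h,K \right)} = - \frac{98}{5}$ ($N{\left(h,K \right)} = -21 + \frac{7}{5} = - \frac{98}{5}$)
$\left(-4\right) \left(-34\right) N{\left(-6,-4 \right)} = \left(-4\right) \left(-34\right) \left(- \frac{98}{5}\right) = 136 \left(- \frac{98}{5}\right) = - \frac{13328}{5}$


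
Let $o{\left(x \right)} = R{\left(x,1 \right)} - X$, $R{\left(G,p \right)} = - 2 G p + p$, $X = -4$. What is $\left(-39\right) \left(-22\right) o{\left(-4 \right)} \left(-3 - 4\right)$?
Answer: $-78078$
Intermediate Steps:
$R{\left(G,p \right)} = p - 2 G p$ ($R{\left(G,p \right)} = - 2 G p + p = p - 2 G p$)
$o{\left(x \right)} = 5 - 2 x$ ($o{\left(x \right)} = 1 \left(1 - 2 x\right) - -4 = \left(1 - 2 x\right) + 4 = 5 - 2 x$)
$\left(-39\right) \left(-22\right) o{\left(-4 \right)} \left(-3 - 4\right) = \left(-39\right) \left(-22\right) \left(5 - -8\right) \left(-3 - 4\right) = 858 \left(5 + 8\right) \left(-7\right) = 858 \cdot 13 \left(-7\right) = 858 \left(-91\right) = -78078$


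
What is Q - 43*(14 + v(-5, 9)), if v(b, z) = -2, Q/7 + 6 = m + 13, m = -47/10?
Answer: -4999/10 ≈ -499.90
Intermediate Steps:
m = -47/10 (m = -47*⅒ = -47/10 ≈ -4.7000)
Q = 161/10 (Q = -42 + 7*(-47/10 + 13) = -42 + 7*(83/10) = -42 + 581/10 = 161/10 ≈ 16.100)
Q - 43*(14 + v(-5, 9)) = 161/10 - 43*(14 - 2) = 161/10 - 43*12 = 161/10 - 516 = -4999/10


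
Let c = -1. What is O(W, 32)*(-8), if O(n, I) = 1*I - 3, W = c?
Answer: -232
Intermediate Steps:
W = -1
O(n, I) = -3 + I (O(n, I) = I - 3 = -3 + I)
O(W, 32)*(-8) = (-3 + 32)*(-8) = 29*(-8) = -232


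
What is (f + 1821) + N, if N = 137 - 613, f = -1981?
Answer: -636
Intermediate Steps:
N = -476
(f + 1821) + N = (-1981 + 1821) - 476 = -160 - 476 = -636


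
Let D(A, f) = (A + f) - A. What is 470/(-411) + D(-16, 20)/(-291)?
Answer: -16110/13289 ≈ -1.2123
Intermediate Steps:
D(A, f) = f
470/(-411) + D(-16, 20)/(-291) = 470/(-411) + 20/(-291) = 470*(-1/411) + 20*(-1/291) = -470/411 - 20/291 = -16110/13289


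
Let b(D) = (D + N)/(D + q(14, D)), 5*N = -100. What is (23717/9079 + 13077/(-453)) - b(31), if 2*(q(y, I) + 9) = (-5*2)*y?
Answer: -1712636293/65804592 ≈ -26.026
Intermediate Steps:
q(y, I) = -9 - 5*y (q(y, I) = -9 + ((-5*2)*y)/2 = -9 + (-10*y)/2 = -9 - 5*y)
N = -20 (N = (1/5)*(-100) = -20)
b(D) = (-20 + D)/(-79 + D) (b(D) = (D - 20)/(D + (-9 - 5*14)) = (-20 + D)/(D + (-9 - 70)) = (-20 + D)/(D - 79) = (-20 + D)/(-79 + D))
(23717/9079 + 13077/(-453)) - b(31) = (23717/9079 + 13077/(-453)) - (-20 + 31)/(-79 + 31) = (23717*(1/9079) + 13077*(-1/453)) - 11/(-48) = (23717/9079 - 4359/151) - (-1)*11/48 = -35994094/1370929 - 1*(-11/48) = -35994094/1370929 + 11/48 = -1712636293/65804592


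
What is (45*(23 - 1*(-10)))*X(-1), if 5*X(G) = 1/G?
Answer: -297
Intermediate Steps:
X(G) = 1/(5*G)
(45*(23 - 1*(-10)))*X(-1) = (45*(23 - 1*(-10)))*((⅕)/(-1)) = (45*(23 + 10))*((⅕)*(-1)) = (45*33)*(-⅕) = 1485*(-⅕) = -297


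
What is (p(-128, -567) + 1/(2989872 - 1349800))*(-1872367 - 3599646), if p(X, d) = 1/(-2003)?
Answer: 8963534862897/3285064216 ≈ 2728.6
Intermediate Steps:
p(X, d) = -1/2003
(p(-128, -567) + 1/(2989872 - 1349800))*(-1872367 - 3599646) = (-1/2003 + 1/(2989872 - 1349800))*(-1872367 - 3599646) = (-1/2003 + 1/1640072)*(-5472013) = -1638069/3285064216*(-5472013) = 8963534862897/3285064216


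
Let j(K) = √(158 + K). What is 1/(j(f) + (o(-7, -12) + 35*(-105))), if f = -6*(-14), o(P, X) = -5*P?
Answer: -1820/6624679 - 11*√2/13249358 ≈ -0.00027590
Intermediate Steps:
f = 84
1/(j(f) + (o(-7, -12) + 35*(-105))) = 1/(√(158 + 84) + (-5*(-7) + 35*(-105))) = 1/(√242 + (35 - 3675)) = 1/(11*√2 - 3640) = 1/(-3640 + 11*√2)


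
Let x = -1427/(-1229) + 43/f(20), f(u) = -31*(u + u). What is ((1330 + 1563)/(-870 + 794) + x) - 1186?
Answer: -35410502683/28955240 ≈ -1222.9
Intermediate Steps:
f(u) = -62*u
x = 1716633/1523960 (x = -1427/(-1229) + 43/((-62*20)) = -1427*(-1/1229) + 43/(-1240) = 1427/1229 + 43*(-1/1240) = 1427/1229 - 43/1240 = 1716633/1523960 ≈ 1.1264)
((1330 + 1563)/(-870 + 794) + x) - 1186 = ((1330 + 1563)/(-870 + 794) + 1716633/1523960) - 1186 = (2893/(-76) + 1716633/1523960) - 1186 = (2893*(-1/76) + 1716633/1523960) - 1186 = (-2893/76 + 1716633/1523960) - 1186 = -1069588043/28955240 - 1186 = -35410502683/28955240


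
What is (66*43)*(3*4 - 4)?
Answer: 22704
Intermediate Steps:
(66*43)*(3*4 - 4) = 2838*(12 - 4) = 2838*8 = 22704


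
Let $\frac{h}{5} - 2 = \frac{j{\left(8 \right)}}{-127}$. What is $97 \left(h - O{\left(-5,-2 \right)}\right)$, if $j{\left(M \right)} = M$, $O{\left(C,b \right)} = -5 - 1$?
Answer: $\frac{193224}{127} \approx 1521.4$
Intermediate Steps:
$O{\left(C,b \right)} = -6$
$h = \frac{1230}{127}$ ($h = 10 + 5 \frac{8}{-127} = 10 + 5 \cdot 8 \left(- \frac{1}{127}\right) = 10 + 5 \left(- \frac{8}{127}\right) = 10 - \frac{40}{127} = \frac{1230}{127} \approx 9.685$)
$97 \left(h - O{\left(-5,-2 \right)}\right) = 97 \left(\frac{1230}{127} - -6\right) = 97 \left(\frac{1230}{127} + 6\right) = 97 \cdot \frac{1992}{127} = \frac{193224}{127}$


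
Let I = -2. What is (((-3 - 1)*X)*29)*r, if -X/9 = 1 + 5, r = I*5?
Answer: -62640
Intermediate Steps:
r = -10 (r = -2*5 = -10)
X = -54 (X = -9*(1 + 5) = -9*6 = -54)
(((-3 - 1)*X)*29)*r = (((-3 - 1)*(-54))*29)*(-10) = (-4*(-54)*29)*(-10) = (216*29)*(-10) = 6264*(-10) = -62640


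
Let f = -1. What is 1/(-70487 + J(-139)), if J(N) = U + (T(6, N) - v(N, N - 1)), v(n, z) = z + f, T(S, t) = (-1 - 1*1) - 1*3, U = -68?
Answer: -1/70419 ≈ -1.4201e-5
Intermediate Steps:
T(S, t) = -5 (T(S, t) = (-1 - 1) - 3 = -2 - 3 = -5)
v(n, z) = -1 + z (v(n, z) = z - 1 = -1 + z)
J(N) = -71 - N (J(N) = -68 + (-5 - (-1 + (N - 1))) = -68 + (-5 - (-1 + (-1 + N))) = -68 + (-5 - (-2 + N)) = -68 + (-5 + (2 - N)) = -68 + (-3 - N) = -71 - N)
1/(-70487 + J(-139)) = 1/(-70487 + (-71 - 1*(-139))) = 1/(-70487 + (-71 + 139)) = 1/(-70487 + 68) = 1/(-70419) = -1/70419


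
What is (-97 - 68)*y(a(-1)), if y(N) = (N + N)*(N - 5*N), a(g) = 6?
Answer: 47520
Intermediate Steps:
y(N) = -8*N² (y(N) = (2*N)*(-4*N) = -8*N²)
(-97 - 68)*y(a(-1)) = (-97 - 68)*(-8*6²) = -(-1320)*36 = -165*(-288) = 47520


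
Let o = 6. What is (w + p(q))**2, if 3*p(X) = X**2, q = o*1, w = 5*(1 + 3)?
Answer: 1024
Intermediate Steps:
w = 20 (w = 5*4 = 20)
q = 6 (q = 6*1 = 6)
p(X) = X**2/3
(w + p(q))**2 = (20 + (1/3)*6**2)**2 = (20 + (1/3)*36)**2 = (20 + 12)**2 = 32**2 = 1024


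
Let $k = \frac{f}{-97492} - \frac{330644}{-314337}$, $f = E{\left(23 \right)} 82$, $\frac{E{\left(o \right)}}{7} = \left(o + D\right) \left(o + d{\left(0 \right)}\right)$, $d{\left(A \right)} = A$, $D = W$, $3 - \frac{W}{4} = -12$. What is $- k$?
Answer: $\frac{156102326147}{15322671402} \approx 10.188$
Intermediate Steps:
$W = 60$ ($W = 12 - -48 = 12 + 48 = 60$)
$D = 60$
$E{\left(o \right)} = 7 o \left(60 + o\right)$ ($E{\left(o \right)} = 7 \left(o + 60\right) \left(o + 0\right) = 7 \left(60 + o\right) o = 7 o \left(60 + o\right)$)
$f = 1095766$ ($f = 7 \cdot 23 \left(60 + 23\right) 82 = 7 \cdot 23 \cdot 83 \cdot 82 = 13363 \cdot 82 = 1095766$)
$k = - \frac{156102326147}{15322671402}$ ($k = \frac{1095766}{-97492} - \frac{330644}{-314337} = 1095766 \left(- \frac{1}{97492}\right) - - \frac{330644}{314337} = - \frac{547883}{48746} + \frac{330644}{314337} = - \frac{156102326147}{15322671402} \approx -10.188$)
$- k = \left(-1\right) \left(- \frac{156102326147}{15322671402}\right) = \frac{156102326147}{15322671402}$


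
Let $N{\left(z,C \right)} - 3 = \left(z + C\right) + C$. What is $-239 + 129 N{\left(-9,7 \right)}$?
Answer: $793$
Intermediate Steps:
$N{\left(z,C \right)} = 3 + z + 2 C$ ($N{\left(z,C \right)} = 3 + \left(\left(z + C\right) + C\right) = 3 + \left(\left(C + z\right) + C\right) = 3 + \left(z + 2 C\right) = 3 + z + 2 C$)
$-239 + 129 N{\left(-9,7 \right)} = -239 + 129 \left(3 - 9 + 2 \cdot 7\right) = -239 + 129 \left(3 - 9 + 14\right) = -239 + 129 \cdot 8 = -239 + 1032 = 793$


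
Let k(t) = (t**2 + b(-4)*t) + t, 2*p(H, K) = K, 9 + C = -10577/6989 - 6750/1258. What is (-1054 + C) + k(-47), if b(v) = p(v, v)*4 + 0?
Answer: 6453978667/4396081 ≈ 1468.1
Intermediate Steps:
C = -69805537/4396081 (C = -9 + (-10577/6989 - 6750/1258) = -9 + (-10577*1/6989 - 6750*1/1258) = -9 + (-10577/6989 - 3375/629) = -9 - 30240808/4396081 = -69805537/4396081 ≈ -15.879)
p(H, K) = K/2
b(v) = 2*v (b(v) = (v/2)*4 + 0 = 2*v + 0 = 2*v)
k(t) = t**2 - 7*t (k(t) = (t**2 + (2*(-4))*t) + t = (t**2 - 8*t) + t = t**2 - 7*t)
(-1054 + C) + k(-47) = (-1054 - 69805537/4396081) - 47*(-7 - 47) = -4703274911/4396081 - 47*(-54) = -4703274911/4396081 + 2538 = 6453978667/4396081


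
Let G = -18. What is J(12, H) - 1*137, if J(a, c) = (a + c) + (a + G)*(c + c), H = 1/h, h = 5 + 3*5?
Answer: -2511/20 ≈ -125.55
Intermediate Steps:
h = 20 (h = 5 + 15 = 20)
H = 1/20 ≈ 0.050000
J(a, c) = a + c + 2*c*(-18 + a) (J(a, c) = (a + c) + (a - 18)*(c + c) = (a + c) + (-18 + a)*(2*c) = (a + c) + 2*c*(-18 + a) = a + c + 2*c*(-18 + a))
J(12, H) - 1*137 = (12 - 35*1/20 + 2*12*(1/20)) - 1*137 = (12 - 7/4 + 6/5) - 137 = 229/20 - 137 = -2511/20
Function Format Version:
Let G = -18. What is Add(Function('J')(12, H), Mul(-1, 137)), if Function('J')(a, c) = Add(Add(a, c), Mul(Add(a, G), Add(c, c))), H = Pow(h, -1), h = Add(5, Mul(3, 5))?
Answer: Rational(-2511, 20) ≈ -125.55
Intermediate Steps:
h = 20 (h = Add(5, 15) = 20)
H = Rational(1, 20) (H = Pow(20, -1) = Rational(1, 20) ≈ 0.050000)
Function('J')(a, c) = Add(a, c, Mul(2, c, Add(-18, a))) (Function('J')(a, c) = Add(Add(a, c), Mul(Add(a, -18), Add(c, c))) = Add(Add(a, c), Mul(Add(-18, a), Mul(2, c))) = Add(Add(a, c), Mul(2, c, Add(-18, a))) = Add(a, c, Mul(2, c, Add(-18, a))))
Add(Function('J')(12, H), Mul(-1, 137)) = Add(Add(12, Mul(-35, Rational(1, 20)), Mul(2, 12, Rational(1, 20))), Mul(-1, 137)) = Add(Add(12, Rational(-7, 4), Rational(6, 5)), -137) = Add(Rational(229, 20), -137) = Rational(-2511, 20)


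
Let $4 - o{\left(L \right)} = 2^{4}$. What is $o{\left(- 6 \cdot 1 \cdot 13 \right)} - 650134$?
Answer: $-650146$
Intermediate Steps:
$o{\left(L \right)} = -12$ ($o{\left(L \right)} = 4 - 2^{4} = 4 - 16 = -12$)
$o{\left(- 6 \cdot 1 \cdot 13 \right)} - 650134 = -12 - 650134 = -650146$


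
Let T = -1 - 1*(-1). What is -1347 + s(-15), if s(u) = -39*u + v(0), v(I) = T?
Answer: -762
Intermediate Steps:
T = 0 (T = -1 + 1 = 0)
v(I) = 0
s(u) = -39*u (s(u) = -39*u + 0 = -39*u)
-1347 + s(-15) = -1347 - 39*(-15) = -1347 + 585 = -762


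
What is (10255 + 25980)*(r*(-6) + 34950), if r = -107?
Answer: 1289676120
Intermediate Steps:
(10255 + 25980)*(r*(-6) + 34950) = (10255 + 25980)*(-107*(-6) + 34950) = 36235*(642 + 34950) = 36235*35592 = 1289676120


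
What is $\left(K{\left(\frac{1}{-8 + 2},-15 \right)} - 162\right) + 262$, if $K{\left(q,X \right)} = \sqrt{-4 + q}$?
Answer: $100 + \frac{5 i \sqrt{6}}{6} \approx 100.0 + 2.0412 i$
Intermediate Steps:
$\left(K{\left(\frac{1}{-8 + 2},-15 \right)} - 162\right) + 262 = \left(\sqrt{-4 + \frac{1}{-8 + 2}} - 162\right) + 262 = \left(\sqrt{-4 + \frac{1}{-6}} - 162\right) + 262 = \left(\sqrt{-4 - \frac{1}{6}} - 162\right) + 262 = \left(\sqrt{- \frac{25}{6}} - 162\right) + 262 = \left(\frac{5 i \sqrt{6}}{6} - 162\right) + 262 = \left(-162 + \frac{5 i \sqrt{6}}{6}\right) + 262 = 100 + \frac{5 i \sqrt{6}}{6}$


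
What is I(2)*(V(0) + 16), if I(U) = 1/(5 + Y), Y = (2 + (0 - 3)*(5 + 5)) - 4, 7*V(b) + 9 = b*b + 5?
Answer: -4/7 ≈ -0.57143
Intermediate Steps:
V(b) = -4/7 + b²/7 (V(b) = -9/7 + (b*b + 5)/7 = -9/7 + (b² + 5)/7 = -9/7 + (5 + b²)/7 = -9/7 + (5/7 + b²/7) = -4/7 + b²/7)
Y = -32 (Y = (2 - 3*10) - 4 = (2 - 30) - 4 = -28 - 4 = -32)
I(U) = -1/27 (I(U) = 1/(5 - 32) = 1/(-27) = -1/27)
I(2)*(V(0) + 16) = -((-4/7 + (⅐)*0²) + 16)/27 = -((-4/7 + (⅐)*0) + 16)/27 = -((-4/7 + 0) + 16)/27 = -(-4/7 + 16)/27 = -1/27*108/7 = -4/7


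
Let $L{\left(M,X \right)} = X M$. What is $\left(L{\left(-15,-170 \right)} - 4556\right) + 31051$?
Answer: $29045$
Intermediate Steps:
$L{\left(M,X \right)} = M X$
$\left(L{\left(-15,-170 \right)} - 4556\right) + 31051 = \left(\left(-15\right) \left(-170\right) - 4556\right) + 31051 = \left(2550 - 4556\right) + 31051 = -2006 + 31051 = 29045$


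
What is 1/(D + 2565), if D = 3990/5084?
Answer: 2542/6522225 ≈ 0.00038974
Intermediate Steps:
D = 1995/2542 (D = 3990*(1/5084) = 1995/2542 ≈ 0.78481)
1/(D + 2565) = 1/(1995/2542 + 2565) = 1/(6522225/2542) = 2542/6522225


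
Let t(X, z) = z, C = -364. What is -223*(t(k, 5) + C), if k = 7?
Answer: 80057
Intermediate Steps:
-223*(t(k, 5) + C) = -223*(5 - 364) = -223*(-359) = 80057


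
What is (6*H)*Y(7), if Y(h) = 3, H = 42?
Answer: 756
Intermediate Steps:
(6*H)*Y(7) = (6*42)*3 = 252*3 = 756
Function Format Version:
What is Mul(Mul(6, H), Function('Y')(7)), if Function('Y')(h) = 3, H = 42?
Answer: 756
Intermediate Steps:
Mul(Mul(6, H), Function('Y')(7)) = Mul(Mul(6, 42), 3) = Mul(252, 3) = 756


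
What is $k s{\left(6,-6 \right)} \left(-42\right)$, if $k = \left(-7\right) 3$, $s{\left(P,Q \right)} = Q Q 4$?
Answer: $127008$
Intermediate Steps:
$s{\left(P,Q \right)} = 4 Q^{2}$ ($s{\left(P,Q \right)} = Q^{2} \cdot 4 = 4 Q^{2}$)
$k = -21$
$k s{\left(6,-6 \right)} \left(-42\right) = - 21 \cdot 4 \left(-6\right)^{2} \left(-42\right) = - 21 \cdot 4 \cdot 36 \left(-42\right) = \left(-21\right) 144 \left(-42\right) = \left(-3024\right) \left(-42\right) = 127008$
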